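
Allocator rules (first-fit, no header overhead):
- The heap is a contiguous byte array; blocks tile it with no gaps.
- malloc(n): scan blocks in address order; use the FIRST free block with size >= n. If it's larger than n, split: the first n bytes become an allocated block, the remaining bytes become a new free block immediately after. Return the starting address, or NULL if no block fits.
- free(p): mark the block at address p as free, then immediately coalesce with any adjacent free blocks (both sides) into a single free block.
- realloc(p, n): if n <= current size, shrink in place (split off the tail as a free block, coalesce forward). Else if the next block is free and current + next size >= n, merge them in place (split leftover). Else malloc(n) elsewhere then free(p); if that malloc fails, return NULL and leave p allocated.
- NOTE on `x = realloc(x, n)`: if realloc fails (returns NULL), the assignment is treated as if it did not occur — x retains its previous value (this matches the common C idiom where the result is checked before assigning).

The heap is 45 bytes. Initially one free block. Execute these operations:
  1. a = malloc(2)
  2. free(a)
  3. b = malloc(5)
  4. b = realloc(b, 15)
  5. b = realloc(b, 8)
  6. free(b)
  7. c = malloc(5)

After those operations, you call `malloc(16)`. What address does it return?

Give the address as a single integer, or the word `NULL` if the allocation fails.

Answer: 5

Derivation:
Op 1: a = malloc(2) -> a = 0; heap: [0-1 ALLOC][2-44 FREE]
Op 2: free(a) -> (freed a); heap: [0-44 FREE]
Op 3: b = malloc(5) -> b = 0; heap: [0-4 ALLOC][5-44 FREE]
Op 4: b = realloc(b, 15) -> b = 0; heap: [0-14 ALLOC][15-44 FREE]
Op 5: b = realloc(b, 8) -> b = 0; heap: [0-7 ALLOC][8-44 FREE]
Op 6: free(b) -> (freed b); heap: [0-44 FREE]
Op 7: c = malloc(5) -> c = 0; heap: [0-4 ALLOC][5-44 FREE]
malloc(16): first-fit scan over [0-4 ALLOC][5-44 FREE] -> 5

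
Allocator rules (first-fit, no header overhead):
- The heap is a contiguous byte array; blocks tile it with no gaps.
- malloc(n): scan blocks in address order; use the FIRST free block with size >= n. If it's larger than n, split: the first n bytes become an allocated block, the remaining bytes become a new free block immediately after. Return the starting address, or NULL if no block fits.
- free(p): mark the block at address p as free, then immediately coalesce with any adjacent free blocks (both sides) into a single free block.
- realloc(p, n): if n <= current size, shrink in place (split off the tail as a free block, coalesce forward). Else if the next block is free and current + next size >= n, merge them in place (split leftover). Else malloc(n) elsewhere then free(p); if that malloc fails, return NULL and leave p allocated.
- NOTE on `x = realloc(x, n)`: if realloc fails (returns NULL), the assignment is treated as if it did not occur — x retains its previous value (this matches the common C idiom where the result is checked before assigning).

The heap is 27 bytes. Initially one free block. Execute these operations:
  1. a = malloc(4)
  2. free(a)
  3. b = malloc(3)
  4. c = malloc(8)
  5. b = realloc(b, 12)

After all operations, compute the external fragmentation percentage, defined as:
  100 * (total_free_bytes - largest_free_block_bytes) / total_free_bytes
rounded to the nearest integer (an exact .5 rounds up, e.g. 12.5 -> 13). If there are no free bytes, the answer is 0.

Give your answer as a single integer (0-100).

Op 1: a = malloc(4) -> a = 0; heap: [0-3 ALLOC][4-26 FREE]
Op 2: free(a) -> (freed a); heap: [0-26 FREE]
Op 3: b = malloc(3) -> b = 0; heap: [0-2 ALLOC][3-26 FREE]
Op 4: c = malloc(8) -> c = 3; heap: [0-2 ALLOC][3-10 ALLOC][11-26 FREE]
Op 5: b = realloc(b, 12) -> b = 11; heap: [0-2 FREE][3-10 ALLOC][11-22 ALLOC][23-26 FREE]
Free blocks: [3 4] total_free=7 largest=4 -> 100*(7-4)/7 = 300/7 ≈ 42.857 -> rounds to 43

Answer: 43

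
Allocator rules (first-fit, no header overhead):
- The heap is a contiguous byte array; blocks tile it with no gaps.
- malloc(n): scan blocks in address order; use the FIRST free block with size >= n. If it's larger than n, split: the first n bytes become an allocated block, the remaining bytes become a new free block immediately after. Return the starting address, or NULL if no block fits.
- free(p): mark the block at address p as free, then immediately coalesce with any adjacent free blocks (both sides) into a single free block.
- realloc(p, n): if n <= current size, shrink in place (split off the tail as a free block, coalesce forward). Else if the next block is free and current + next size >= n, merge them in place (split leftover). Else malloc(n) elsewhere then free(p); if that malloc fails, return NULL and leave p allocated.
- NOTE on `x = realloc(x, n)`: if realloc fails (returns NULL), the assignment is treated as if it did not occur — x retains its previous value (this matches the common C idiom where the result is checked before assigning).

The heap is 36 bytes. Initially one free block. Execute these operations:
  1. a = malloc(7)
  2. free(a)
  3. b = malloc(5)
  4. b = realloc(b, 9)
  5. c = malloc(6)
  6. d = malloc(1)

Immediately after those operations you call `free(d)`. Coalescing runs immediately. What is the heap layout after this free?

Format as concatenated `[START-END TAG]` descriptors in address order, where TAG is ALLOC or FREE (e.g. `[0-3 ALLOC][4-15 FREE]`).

Answer: [0-8 ALLOC][9-14 ALLOC][15-35 FREE]

Derivation:
Op 1: a = malloc(7) -> a = 0; heap: [0-6 ALLOC][7-35 FREE]
Op 2: free(a) -> (freed a); heap: [0-35 FREE]
Op 3: b = malloc(5) -> b = 0; heap: [0-4 ALLOC][5-35 FREE]
Op 4: b = realloc(b, 9) -> b = 0; heap: [0-8 ALLOC][9-35 FREE]
Op 5: c = malloc(6) -> c = 9; heap: [0-8 ALLOC][9-14 ALLOC][15-35 FREE]
Op 6: d = malloc(1) -> d = 15; heap: [0-8 ALLOC][9-14 ALLOC][15-15 ALLOC][16-35 FREE]
free(d): d = 15 -> block [15-15 ALLOC]; mark free, coalesce with adjacent free neighbors -> [0-8 ALLOC][9-14 ALLOC][15-35 FREE]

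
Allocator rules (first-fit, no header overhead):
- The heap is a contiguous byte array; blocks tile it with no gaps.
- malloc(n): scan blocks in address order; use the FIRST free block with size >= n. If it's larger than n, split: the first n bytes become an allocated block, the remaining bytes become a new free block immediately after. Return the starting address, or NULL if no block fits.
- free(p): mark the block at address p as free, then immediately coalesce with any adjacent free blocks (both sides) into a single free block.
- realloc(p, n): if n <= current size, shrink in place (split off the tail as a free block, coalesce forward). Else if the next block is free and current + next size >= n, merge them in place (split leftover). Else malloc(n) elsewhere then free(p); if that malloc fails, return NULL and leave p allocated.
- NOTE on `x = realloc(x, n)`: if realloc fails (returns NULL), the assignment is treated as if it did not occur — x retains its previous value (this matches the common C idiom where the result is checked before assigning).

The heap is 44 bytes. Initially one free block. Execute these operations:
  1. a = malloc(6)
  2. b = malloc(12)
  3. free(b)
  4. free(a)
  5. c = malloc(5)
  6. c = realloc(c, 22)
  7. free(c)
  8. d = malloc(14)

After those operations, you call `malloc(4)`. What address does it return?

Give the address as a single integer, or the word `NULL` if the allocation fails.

Answer: 14

Derivation:
Op 1: a = malloc(6) -> a = 0; heap: [0-5 ALLOC][6-43 FREE]
Op 2: b = malloc(12) -> b = 6; heap: [0-5 ALLOC][6-17 ALLOC][18-43 FREE]
Op 3: free(b) -> (freed b); heap: [0-5 ALLOC][6-43 FREE]
Op 4: free(a) -> (freed a); heap: [0-43 FREE]
Op 5: c = malloc(5) -> c = 0; heap: [0-4 ALLOC][5-43 FREE]
Op 6: c = realloc(c, 22) -> c = 0; heap: [0-21 ALLOC][22-43 FREE]
Op 7: free(c) -> (freed c); heap: [0-43 FREE]
Op 8: d = malloc(14) -> d = 0; heap: [0-13 ALLOC][14-43 FREE]
malloc(4): first-fit scan over [0-13 ALLOC][14-43 FREE] -> 14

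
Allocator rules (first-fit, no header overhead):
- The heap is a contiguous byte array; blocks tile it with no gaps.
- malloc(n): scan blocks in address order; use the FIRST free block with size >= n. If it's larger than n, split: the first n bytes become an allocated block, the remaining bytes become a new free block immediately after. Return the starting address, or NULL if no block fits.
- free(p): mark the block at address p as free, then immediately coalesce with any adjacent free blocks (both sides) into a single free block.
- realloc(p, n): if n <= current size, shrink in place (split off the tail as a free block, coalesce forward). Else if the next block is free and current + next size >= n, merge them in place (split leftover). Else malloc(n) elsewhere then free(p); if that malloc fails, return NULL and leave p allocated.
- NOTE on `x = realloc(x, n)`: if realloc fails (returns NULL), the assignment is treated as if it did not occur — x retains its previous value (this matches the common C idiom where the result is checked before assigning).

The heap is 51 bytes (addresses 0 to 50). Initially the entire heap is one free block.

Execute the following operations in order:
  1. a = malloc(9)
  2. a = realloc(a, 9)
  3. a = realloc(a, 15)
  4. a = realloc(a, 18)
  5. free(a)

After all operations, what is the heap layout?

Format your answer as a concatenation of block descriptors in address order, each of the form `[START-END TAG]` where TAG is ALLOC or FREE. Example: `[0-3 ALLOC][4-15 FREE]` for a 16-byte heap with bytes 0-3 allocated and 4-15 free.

Answer: [0-50 FREE]

Derivation:
Op 1: a = malloc(9) -> a = 0; heap: [0-8 ALLOC][9-50 FREE]
Op 2: a = realloc(a, 9) -> a = 0; heap: [0-8 ALLOC][9-50 FREE]
Op 3: a = realloc(a, 15) -> a = 0; heap: [0-14 ALLOC][15-50 FREE]
Op 4: a = realloc(a, 18) -> a = 0; heap: [0-17 ALLOC][18-50 FREE]
Op 5: free(a) -> (freed a); heap: [0-50 FREE]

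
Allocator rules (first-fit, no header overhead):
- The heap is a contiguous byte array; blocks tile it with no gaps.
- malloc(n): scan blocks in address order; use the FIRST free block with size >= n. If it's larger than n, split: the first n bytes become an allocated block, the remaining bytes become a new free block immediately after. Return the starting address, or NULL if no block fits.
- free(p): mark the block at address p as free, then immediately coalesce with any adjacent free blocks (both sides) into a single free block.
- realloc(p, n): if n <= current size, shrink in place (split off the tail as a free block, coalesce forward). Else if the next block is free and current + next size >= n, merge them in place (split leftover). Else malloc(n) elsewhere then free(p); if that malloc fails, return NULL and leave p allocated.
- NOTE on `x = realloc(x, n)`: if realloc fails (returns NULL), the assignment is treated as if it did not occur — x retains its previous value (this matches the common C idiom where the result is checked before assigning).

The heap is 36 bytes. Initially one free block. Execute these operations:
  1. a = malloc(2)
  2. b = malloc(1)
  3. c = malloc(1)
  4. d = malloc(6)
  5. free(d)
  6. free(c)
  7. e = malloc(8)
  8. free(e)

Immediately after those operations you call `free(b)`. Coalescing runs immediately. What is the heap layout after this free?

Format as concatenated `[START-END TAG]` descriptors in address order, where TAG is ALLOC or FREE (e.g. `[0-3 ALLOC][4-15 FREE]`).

Op 1: a = malloc(2) -> a = 0; heap: [0-1 ALLOC][2-35 FREE]
Op 2: b = malloc(1) -> b = 2; heap: [0-1 ALLOC][2-2 ALLOC][3-35 FREE]
Op 3: c = malloc(1) -> c = 3; heap: [0-1 ALLOC][2-2 ALLOC][3-3 ALLOC][4-35 FREE]
Op 4: d = malloc(6) -> d = 4; heap: [0-1 ALLOC][2-2 ALLOC][3-3 ALLOC][4-9 ALLOC][10-35 FREE]
Op 5: free(d) -> (freed d); heap: [0-1 ALLOC][2-2 ALLOC][3-3 ALLOC][4-35 FREE]
Op 6: free(c) -> (freed c); heap: [0-1 ALLOC][2-2 ALLOC][3-35 FREE]
Op 7: e = malloc(8) -> e = 3; heap: [0-1 ALLOC][2-2 ALLOC][3-10 ALLOC][11-35 FREE]
Op 8: free(e) -> (freed e); heap: [0-1 ALLOC][2-2 ALLOC][3-35 FREE]
free(b): b = 2 -> block [2-2 ALLOC]; mark free, coalesce with adjacent free neighbors -> [0-1 ALLOC][2-35 FREE]

Answer: [0-1 ALLOC][2-35 FREE]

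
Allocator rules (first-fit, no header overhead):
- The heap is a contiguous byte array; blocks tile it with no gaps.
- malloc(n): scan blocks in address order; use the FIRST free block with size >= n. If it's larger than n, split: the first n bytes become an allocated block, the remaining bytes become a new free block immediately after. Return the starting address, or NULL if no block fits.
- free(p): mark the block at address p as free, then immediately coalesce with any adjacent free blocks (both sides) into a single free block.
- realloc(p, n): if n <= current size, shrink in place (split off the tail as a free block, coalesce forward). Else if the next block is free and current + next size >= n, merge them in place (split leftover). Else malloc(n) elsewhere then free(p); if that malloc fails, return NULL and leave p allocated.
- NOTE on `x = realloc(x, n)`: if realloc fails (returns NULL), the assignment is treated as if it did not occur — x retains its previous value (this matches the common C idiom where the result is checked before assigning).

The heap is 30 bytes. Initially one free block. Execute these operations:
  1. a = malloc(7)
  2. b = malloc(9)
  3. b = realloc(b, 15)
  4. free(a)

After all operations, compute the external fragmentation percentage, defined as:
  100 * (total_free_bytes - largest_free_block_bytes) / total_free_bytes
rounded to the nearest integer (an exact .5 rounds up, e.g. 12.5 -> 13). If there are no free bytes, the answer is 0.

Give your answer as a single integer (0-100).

Answer: 47

Derivation:
Op 1: a = malloc(7) -> a = 0; heap: [0-6 ALLOC][7-29 FREE]
Op 2: b = malloc(9) -> b = 7; heap: [0-6 ALLOC][7-15 ALLOC][16-29 FREE]
Op 3: b = realloc(b, 15) -> b = 7; heap: [0-6 ALLOC][7-21 ALLOC][22-29 FREE]
Op 4: free(a) -> (freed a); heap: [0-6 FREE][7-21 ALLOC][22-29 FREE]
Free blocks: [7 8] total_free=15 largest=8 -> 100*(15-8)/15 = 700/15 ≈ 46.667 -> rounds to 47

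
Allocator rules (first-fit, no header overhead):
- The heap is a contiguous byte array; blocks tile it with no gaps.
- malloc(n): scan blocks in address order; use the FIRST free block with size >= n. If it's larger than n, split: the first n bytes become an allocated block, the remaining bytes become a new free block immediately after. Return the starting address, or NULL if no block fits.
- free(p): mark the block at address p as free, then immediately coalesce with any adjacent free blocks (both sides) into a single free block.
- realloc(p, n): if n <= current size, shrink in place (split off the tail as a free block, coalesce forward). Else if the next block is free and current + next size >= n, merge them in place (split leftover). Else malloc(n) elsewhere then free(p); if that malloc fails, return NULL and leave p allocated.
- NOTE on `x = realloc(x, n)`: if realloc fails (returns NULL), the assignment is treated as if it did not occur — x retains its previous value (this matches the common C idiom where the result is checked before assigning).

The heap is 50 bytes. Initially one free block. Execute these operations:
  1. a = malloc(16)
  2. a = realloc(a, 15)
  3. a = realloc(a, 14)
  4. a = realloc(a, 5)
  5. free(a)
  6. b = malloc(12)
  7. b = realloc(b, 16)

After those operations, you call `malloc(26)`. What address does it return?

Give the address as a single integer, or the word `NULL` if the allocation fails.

Answer: 16

Derivation:
Op 1: a = malloc(16) -> a = 0; heap: [0-15 ALLOC][16-49 FREE]
Op 2: a = realloc(a, 15) -> a = 0; heap: [0-14 ALLOC][15-49 FREE]
Op 3: a = realloc(a, 14) -> a = 0; heap: [0-13 ALLOC][14-49 FREE]
Op 4: a = realloc(a, 5) -> a = 0; heap: [0-4 ALLOC][5-49 FREE]
Op 5: free(a) -> (freed a); heap: [0-49 FREE]
Op 6: b = malloc(12) -> b = 0; heap: [0-11 ALLOC][12-49 FREE]
Op 7: b = realloc(b, 16) -> b = 0; heap: [0-15 ALLOC][16-49 FREE]
malloc(26): first-fit scan over [0-15 ALLOC][16-49 FREE] -> 16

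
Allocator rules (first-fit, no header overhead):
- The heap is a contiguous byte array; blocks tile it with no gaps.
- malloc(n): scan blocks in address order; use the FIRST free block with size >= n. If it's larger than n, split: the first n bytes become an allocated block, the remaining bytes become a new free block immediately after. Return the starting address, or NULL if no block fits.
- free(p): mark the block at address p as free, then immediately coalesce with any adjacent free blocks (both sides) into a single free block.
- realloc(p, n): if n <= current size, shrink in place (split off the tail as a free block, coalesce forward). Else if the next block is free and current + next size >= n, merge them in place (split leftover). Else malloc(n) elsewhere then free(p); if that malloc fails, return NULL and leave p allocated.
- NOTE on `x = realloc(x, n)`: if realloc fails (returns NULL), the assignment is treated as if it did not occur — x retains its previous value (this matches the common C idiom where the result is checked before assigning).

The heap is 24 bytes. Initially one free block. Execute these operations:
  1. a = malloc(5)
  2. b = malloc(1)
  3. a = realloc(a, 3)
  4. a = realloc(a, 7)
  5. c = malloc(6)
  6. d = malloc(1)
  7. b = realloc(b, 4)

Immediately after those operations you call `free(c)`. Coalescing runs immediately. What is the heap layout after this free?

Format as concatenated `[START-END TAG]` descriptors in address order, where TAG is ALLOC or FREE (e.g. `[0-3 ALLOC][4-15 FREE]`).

Answer: [0-0 ALLOC][1-4 ALLOC][5-5 FREE][6-12 ALLOC][13-23 FREE]

Derivation:
Op 1: a = malloc(5) -> a = 0; heap: [0-4 ALLOC][5-23 FREE]
Op 2: b = malloc(1) -> b = 5; heap: [0-4 ALLOC][5-5 ALLOC][6-23 FREE]
Op 3: a = realloc(a, 3) -> a = 0; heap: [0-2 ALLOC][3-4 FREE][5-5 ALLOC][6-23 FREE]
Op 4: a = realloc(a, 7) -> a = 6; heap: [0-4 FREE][5-5 ALLOC][6-12 ALLOC][13-23 FREE]
Op 5: c = malloc(6) -> c = 13; heap: [0-4 FREE][5-5 ALLOC][6-12 ALLOC][13-18 ALLOC][19-23 FREE]
Op 6: d = malloc(1) -> d = 0; heap: [0-0 ALLOC][1-4 FREE][5-5 ALLOC][6-12 ALLOC][13-18 ALLOC][19-23 FREE]
Op 7: b = realloc(b, 4) -> b = 1; heap: [0-0 ALLOC][1-4 ALLOC][5-5 FREE][6-12 ALLOC][13-18 ALLOC][19-23 FREE]
free(c): c = 13 -> block [13-18 ALLOC]; mark free, coalesce with adjacent free neighbors -> [0-0 ALLOC][1-4 ALLOC][5-5 FREE][6-12 ALLOC][13-23 FREE]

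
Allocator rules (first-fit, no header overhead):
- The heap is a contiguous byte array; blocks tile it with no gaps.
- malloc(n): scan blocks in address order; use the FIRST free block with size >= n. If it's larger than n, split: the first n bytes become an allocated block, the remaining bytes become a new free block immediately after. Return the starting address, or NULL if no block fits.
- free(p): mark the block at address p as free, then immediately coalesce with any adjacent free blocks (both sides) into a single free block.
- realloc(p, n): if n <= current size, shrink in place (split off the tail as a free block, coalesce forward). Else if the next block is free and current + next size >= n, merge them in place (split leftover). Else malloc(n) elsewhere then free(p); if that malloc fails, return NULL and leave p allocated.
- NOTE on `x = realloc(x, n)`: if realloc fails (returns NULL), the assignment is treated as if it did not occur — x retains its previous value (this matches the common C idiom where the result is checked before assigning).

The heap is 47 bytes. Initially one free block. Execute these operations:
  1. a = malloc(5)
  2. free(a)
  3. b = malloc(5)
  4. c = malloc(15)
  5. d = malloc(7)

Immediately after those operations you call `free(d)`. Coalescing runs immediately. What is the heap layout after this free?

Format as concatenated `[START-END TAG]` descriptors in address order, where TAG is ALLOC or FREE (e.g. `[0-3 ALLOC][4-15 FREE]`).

Answer: [0-4 ALLOC][5-19 ALLOC][20-46 FREE]

Derivation:
Op 1: a = malloc(5) -> a = 0; heap: [0-4 ALLOC][5-46 FREE]
Op 2: free(a) -> (freed a); heap: [0-46 FREE]
Op 3: b = malloc(5) -> b = 0; heap: [0-4 ALLOC][5-46 FREE]
Op 4: c = malloc(15) -> c = 5; heap: [0-4 ALLOC][5-19 ALLOC][20-46 FREE]
Op 5: d = malloc(7) -> d = 20; heap: [0-4 ALLOC][5-19 ALLOC][20-26 ALLOC][27-46 FREE]
free(d): d = 20 -> block [20-26 ALLOC]; mark free, coalesce with adjacent free neighbors -> [0-4 ALLOC][5-19 ALLOC][20-46 FREE]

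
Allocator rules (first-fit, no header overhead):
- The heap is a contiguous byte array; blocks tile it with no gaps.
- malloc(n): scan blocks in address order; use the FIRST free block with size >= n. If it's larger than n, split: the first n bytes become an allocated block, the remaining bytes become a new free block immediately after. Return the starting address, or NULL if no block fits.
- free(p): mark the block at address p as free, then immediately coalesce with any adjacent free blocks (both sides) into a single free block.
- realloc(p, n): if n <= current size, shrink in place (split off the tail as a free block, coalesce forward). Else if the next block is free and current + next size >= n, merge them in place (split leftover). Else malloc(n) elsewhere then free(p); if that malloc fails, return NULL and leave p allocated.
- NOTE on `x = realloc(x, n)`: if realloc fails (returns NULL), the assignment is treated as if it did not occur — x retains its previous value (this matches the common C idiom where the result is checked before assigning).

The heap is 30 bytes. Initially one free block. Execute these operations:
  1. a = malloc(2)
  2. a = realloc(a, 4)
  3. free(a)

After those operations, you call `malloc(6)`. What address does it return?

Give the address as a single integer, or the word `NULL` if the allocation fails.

Answer: 0

Derivation:
Op 1: a = malloc(2) -> a = 0; heap: [0-1 ALLOC][2-29 FREE]
Op 2: a = realloc(a, 4) -> a = 0; heap: [0-3 ALLOC][4-29 FREE]
Op 3: free(a) -> (freed a); heap: [0-29 FREE]
malloc(6): first-fit scan over [0-29 FREE] -> 0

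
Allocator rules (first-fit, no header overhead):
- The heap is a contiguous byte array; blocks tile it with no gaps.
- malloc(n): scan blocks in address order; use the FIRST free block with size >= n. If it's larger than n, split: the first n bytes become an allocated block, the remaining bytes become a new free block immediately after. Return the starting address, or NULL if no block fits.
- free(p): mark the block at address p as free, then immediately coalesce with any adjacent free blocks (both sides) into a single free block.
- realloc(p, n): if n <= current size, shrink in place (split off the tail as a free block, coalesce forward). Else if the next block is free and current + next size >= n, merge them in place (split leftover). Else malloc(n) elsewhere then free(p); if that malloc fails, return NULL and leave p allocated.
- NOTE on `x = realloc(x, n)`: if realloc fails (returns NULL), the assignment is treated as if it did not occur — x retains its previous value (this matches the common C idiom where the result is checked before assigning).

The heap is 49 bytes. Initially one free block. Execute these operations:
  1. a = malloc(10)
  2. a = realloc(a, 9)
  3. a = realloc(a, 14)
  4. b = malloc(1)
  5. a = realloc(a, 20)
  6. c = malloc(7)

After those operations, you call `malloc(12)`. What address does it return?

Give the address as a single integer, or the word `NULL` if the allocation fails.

Answer: 35

Derivation:
Op 1: a = malloc(10) -> a = 0; heap: [0-9 ALLOC][10-48 FREE]
Op 2: a = realloc(a, 9) -> a = 0; heap: [0-8 ALLOC][9-48 FREE]
Op 3: a = realloc(a, 14) -> a = 0; heap: [0-13 ALLOC][14-48 FREE]
Op 4: b = malloc(1) -> b = 14; heap: [0-13 ALLOC][14-14 ALLOC][15-48 FREE]
Op 5: a = realloc(a, 20) -> a = 15; heap: [0-13 FREE][14-14 ALLOC][15-34 ALLOC][35-48 FREE]
Op 6: c = malloc(7) -> c = 0; heap: [0-6 ALLOC][7-13 FREE][14-14 ALLOC][15-34 ALLOC][35-48 FREE]
malloc(12): first-fit scan over [0-6 ALLOC][7-13 FREE][14-14 ALLOC][15-34 ALLOC][35-48 FREE] -> 35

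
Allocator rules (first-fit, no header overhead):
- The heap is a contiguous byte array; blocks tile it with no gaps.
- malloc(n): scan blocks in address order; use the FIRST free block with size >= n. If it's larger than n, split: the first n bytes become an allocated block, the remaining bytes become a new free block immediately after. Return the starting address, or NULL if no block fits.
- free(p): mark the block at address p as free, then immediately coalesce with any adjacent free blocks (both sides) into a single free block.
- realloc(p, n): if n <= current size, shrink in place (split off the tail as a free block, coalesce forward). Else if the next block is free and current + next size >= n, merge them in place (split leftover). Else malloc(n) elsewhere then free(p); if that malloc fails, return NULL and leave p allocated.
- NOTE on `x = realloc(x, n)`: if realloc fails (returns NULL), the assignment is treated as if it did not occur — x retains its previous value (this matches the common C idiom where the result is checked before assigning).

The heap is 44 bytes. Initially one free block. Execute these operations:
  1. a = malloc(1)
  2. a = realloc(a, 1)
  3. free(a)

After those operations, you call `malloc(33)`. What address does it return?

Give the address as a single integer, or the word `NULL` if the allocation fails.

Answer: 0

Derivation:
Op 1: a = malloc(1) -> a = 0; heap: [0-0 ALLOC][1-43 FREE]
Op 2: a = realloc(a, 1) -> a = 0; heap: [0-0 ALLOC][1-43 FREE]
Op 3: free(a) -> (freed a); heap: [0-43 FREE]
malloc(33): first-fit scan over [0-43 FREE] -> 0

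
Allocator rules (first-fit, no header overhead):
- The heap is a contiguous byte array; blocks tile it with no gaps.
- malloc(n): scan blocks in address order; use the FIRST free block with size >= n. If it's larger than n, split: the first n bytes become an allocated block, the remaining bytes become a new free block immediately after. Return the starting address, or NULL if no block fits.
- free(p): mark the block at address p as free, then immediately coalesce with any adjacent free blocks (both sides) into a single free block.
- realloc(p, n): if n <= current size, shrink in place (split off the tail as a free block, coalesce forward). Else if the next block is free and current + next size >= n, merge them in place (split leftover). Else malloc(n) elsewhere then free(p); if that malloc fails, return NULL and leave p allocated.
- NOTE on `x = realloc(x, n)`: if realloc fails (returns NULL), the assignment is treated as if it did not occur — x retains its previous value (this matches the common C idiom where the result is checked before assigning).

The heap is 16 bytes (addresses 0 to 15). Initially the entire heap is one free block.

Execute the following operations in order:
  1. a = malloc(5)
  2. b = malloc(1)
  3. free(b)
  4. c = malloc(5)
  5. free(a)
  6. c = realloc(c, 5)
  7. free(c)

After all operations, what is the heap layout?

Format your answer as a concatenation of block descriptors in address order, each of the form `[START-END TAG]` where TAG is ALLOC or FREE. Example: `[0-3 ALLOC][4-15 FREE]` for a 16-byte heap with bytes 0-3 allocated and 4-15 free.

Answer: [0-15 FREE]

Derivation:
Op 1: a = malloc(5) -> a = 0; heap: [0-4 ALLOC][5-15 FREE]
Op 2: b = malloc(1) -> b = 5; heap: [0-4 ALLOC][5-5 ALLOC][6-15 FREE]
Op 3: free(b) -> (freed b); heap: [0-4 ALLOC][5-15 FREE]
Op 4: c = malloc(5) -> c = 5; heap: [0-4 ALLOC][5-9 ALLOC][10-15 FREE]
Op 5: free(a) -> (freed a); heap: [0-4 FREE][5-9 ALLOC][10-15 FREE]
Op 6: c = realloc(c, 5) -> c = 5; heap: [0-4 FREE][5-9 ALLOC][10-15 FREE]
Op 7: free(c) -> (freed c); heap: [0-15 FREE]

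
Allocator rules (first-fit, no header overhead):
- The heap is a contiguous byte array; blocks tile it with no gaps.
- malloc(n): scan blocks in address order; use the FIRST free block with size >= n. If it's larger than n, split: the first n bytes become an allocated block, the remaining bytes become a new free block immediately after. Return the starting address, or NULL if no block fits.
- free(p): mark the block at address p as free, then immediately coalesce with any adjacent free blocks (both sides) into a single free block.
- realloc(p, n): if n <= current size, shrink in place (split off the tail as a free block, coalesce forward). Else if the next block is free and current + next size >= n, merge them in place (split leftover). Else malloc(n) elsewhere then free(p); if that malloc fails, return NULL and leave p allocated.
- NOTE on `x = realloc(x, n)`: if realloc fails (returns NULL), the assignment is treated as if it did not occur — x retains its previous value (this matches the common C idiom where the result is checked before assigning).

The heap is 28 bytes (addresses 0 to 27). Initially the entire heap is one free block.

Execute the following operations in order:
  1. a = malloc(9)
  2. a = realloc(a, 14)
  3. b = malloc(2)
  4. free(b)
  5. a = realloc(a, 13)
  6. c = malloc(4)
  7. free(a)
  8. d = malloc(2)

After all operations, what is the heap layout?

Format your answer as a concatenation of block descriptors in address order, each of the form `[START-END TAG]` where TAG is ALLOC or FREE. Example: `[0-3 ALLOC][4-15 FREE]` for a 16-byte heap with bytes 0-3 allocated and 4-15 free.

Op 1: a = malloc(9) -> a = 0; heap: [0-8 ALLOC][9-27 FREE]
Op 2: a = realloc(a, 14) -> a = 0; heap: [0-13 ALLOC][14-27 FREE]
Op 3: b = malloc(2) -> b = 14; heap: [0-13 ALLOC][14-15 ALLOC][16-27 FREE]
Op 4: free(b) -> (freed b); heap: [0-13 ALLOC][14-27 FREE]
Op 5: a = realloc(a, 13) -> a = 0; heap: [0-12 ALLOC][13-27 FREE]
Op 6: c = malloc(4) -> c = 13; heap: [0-12 ALLOC][13-16 ALLOC][17-27 FREE]
Op 7: free(a) -> (freed a); heap: [0-12 FREE][13-16 ALLOC][17-27 FREE]
Op 8: d = malloc(2) -> d = 0; heap: [0-1 ALLOC][2-12 FREE][13-16 ALLOC][17-27 FREE]

Answer: [0-1 ALLOC][2-12 FREE][13-16 ALLOC][17-27 FREE]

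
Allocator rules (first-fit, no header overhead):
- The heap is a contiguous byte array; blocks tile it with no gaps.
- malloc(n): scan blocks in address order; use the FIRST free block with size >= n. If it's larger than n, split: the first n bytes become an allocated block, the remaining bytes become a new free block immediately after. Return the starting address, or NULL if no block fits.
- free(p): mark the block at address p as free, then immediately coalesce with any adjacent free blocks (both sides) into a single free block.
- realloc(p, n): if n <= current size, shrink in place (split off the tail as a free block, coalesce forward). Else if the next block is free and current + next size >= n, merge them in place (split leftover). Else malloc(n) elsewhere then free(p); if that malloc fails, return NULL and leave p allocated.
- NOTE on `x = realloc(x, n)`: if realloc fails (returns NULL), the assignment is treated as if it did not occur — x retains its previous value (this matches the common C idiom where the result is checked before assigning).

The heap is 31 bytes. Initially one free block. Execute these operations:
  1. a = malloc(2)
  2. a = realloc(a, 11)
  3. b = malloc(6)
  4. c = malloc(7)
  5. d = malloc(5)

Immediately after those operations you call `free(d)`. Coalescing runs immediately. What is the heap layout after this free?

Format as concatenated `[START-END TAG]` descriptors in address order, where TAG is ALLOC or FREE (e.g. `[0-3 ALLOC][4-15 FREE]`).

Answer: [0-10 ALLOC][11-16 ALLOC][17-23 ALLOC][24-30 FREE]

Derivation:
Op 1: a = malloc(2) -> a = 0; heap: [0-1 ALLOC][2-30 FREE]
Op 2: a = realloc(a, 11) -> a = 0; heap: [0-10 ALLOC][11-30 FREE]
Op 3: b = malloc(6) -> b = 11; heap: [0-10 ALLOC][11-16 ALLOC][17-30 FREE]
Op 4: c = malloc(7) -> c = 17; heap: [0-10 ALLOC][11-16 ALLOC][17-23 ALLOC][24-30 FREE]
Op 5: d = malloc(5) -> d = 24; heap: [0-10 ALLOC][11-16 ALLOC][17-23 ALLOC][24-28 ALLOC][29-30 FREE]
free(d): d = 24 -> block [24-28 ALLOC]; mark free, coalesce with adjacent free neighbors -> [0-10 ALLOC][11-16 ALLOC][17-23 ALLOC][24-30 FREE]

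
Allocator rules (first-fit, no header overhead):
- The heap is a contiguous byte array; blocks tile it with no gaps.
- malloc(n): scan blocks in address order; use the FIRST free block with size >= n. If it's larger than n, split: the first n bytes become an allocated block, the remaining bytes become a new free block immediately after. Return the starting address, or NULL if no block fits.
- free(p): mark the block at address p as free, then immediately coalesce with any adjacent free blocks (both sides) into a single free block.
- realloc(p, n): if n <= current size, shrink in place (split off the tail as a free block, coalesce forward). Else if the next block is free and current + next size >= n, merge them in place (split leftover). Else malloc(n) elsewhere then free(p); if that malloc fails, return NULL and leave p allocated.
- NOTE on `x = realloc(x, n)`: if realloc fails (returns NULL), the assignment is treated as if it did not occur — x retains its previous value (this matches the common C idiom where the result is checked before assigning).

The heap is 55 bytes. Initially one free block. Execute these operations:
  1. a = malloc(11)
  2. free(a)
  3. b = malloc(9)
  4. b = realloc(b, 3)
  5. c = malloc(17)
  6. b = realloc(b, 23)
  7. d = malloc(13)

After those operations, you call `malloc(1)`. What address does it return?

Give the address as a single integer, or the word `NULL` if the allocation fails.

Answer: 0

Derivation:
Op 1: a = malloc(11) -> a = 0; heap: [0-10 ALLOC][11-54 FREE]
Op 2: free(a) -> (freed a); heap: [0-54 FREE]
Op 3: b = malloc(9) -> b = 0; heap: [0-8 ALLOC][9-54 FREE]
Op 4: b = realloc(b, 3) -> b = 0; heap: [0-2 ALLOC][3-54 FREE]
Op 5: c = malloc(17) -> c = 3; heap: [0-2 ALLOC][3-19 ALLOC][20-54 FREE]
Op 6: b = realloc(b, 23) -> b = 20; heap: [0-2 FREE][3-19 ALLOC][20-42 ALLOC][43-54 FREE]
Op 7: d = malloc(13) -> d = NULL; heap: [0-2 FREE][3-19 ALLOC][20-42 ALLOC][43-54 FREE]
malloc(1): first-fit scan over [0-2 FREE][3-19 ALLOC][20-42 ALLOC][43-54 FREE] -> 0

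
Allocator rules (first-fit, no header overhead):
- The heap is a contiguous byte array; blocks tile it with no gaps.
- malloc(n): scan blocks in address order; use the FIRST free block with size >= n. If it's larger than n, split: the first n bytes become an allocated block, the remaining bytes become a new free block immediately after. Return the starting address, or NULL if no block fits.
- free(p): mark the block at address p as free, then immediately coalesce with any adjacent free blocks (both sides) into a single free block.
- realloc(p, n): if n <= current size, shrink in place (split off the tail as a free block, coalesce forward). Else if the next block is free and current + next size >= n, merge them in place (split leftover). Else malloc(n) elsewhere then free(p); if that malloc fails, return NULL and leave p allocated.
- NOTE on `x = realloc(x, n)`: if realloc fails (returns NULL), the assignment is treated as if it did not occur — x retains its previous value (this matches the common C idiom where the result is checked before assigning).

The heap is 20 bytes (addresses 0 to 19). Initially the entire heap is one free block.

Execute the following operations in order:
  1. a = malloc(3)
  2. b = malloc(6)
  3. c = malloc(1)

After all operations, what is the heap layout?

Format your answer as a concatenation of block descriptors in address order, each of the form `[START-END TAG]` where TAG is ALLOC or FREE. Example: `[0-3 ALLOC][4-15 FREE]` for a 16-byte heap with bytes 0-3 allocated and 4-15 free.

Answer: [0-2 ALLOC][3-8 ALLOC][9-9 ALLOC][10-19 FREE]

Derivation:
Op 1: a = malloc(3) -> a = 0; heap: [0-2 ALLOC][3-19 FREE]
Op 2: b = malloc(6) -> b = 3; heap: [0-2 ALLOC][3-8 ALLOC][9-19 FREE]
Op 3: c = malloc(1) -> c = 9; heap: [0-2 ALLOC][3-8 ALLOC][9-9 ALLOC][10-19 FREE]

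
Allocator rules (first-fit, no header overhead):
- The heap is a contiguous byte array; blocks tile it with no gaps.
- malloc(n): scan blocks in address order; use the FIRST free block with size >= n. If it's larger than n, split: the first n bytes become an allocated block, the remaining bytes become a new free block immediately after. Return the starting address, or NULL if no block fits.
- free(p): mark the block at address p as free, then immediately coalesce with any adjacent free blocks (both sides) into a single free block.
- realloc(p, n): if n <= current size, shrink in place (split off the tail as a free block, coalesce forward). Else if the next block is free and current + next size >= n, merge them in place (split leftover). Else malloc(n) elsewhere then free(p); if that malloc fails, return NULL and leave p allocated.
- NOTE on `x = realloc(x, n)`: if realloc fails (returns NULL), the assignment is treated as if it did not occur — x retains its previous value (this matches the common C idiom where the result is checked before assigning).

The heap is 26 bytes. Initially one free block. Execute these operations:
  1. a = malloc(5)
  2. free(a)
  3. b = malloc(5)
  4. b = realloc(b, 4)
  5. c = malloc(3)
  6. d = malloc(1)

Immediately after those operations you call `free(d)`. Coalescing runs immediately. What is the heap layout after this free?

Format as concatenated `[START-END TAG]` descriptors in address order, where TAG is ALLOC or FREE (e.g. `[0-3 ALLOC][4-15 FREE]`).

Op 1: a = malloc(5) -> a = 0; heap: [0-4 ALLOC][5-25 FREE]
Op 2: free(a) -> (freed a); heap: [0-25 FREE]
Op 3: b = malloc(5) -> b = 0; heap: [0-4 ALLOC][5-25 FREE]
Op 4: b = realloc(b, 4) -> b = 0; heap: [0-3 ALLOC][4-25 FREE]
Op 5: c = malloc(3) -> c = 4; heap: [0-3 ALLOC][4-6 ALLOC][7-25 FREE]
Op 6: d = malloc(1) -> d = 7; heap: [0-3 ALLOC][4-6 ALLOC][7-7 ALLOC][8-25 FREE]
free(d): d = 7 -> block [7-7 ALLOC]; mark free, coalesce with adjacent free neighbors -> [0-3 ALLOC][4-6 ALLOC][7-25 FREE]

Answer: [0-3 ALLOC][4-6 ALLOC][7-25 FREE]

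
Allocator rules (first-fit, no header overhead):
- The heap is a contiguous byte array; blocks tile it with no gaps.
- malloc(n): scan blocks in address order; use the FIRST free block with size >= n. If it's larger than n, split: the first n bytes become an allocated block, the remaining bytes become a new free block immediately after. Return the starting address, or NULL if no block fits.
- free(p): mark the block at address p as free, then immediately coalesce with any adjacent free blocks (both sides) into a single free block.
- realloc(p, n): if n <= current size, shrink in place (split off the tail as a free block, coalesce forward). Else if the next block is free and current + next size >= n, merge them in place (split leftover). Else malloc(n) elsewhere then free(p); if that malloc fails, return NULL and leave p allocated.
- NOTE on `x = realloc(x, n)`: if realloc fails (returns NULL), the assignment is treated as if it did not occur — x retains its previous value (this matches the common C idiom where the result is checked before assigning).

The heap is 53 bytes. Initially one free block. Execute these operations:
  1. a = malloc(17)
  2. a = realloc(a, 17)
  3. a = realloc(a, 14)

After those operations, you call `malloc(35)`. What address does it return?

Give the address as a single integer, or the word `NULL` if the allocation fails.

Answer: 14

Derivation:
Op 1: a = malloc(17) -> a = 0; heap: [0-16 ALLOC][17-52 FREE]
Op 2: a = realloc(a, 17) -> a = 0; heap: [0-16 ALLOC][17-52 FREE]
Op 3: a = realloc(a, 14) -> a = 0; heap: [0-13 ALLOC][14-52 FREE]
malloc(35): first-fit scan over [0-13 ALLOC][14-52 FREE] -> 14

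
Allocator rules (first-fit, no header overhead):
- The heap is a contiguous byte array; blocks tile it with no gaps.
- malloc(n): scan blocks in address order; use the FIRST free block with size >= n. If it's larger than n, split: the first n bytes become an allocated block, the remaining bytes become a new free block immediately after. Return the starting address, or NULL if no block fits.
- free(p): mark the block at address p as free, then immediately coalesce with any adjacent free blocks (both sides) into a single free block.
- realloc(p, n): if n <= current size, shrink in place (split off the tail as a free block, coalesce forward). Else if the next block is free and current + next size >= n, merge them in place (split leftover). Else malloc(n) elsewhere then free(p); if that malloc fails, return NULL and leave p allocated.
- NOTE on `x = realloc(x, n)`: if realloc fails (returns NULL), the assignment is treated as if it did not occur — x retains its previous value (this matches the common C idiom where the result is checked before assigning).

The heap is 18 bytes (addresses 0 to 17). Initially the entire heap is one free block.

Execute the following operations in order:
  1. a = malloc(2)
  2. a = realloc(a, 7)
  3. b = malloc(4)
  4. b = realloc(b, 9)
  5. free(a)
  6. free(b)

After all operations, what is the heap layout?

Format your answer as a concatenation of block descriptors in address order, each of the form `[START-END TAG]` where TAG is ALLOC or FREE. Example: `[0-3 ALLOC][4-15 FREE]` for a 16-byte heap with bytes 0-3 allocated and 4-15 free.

Op 1: a = malloc(2) -> a = 0; heap: [0-1 ALLOC][2-17 FREE]
Op 2: a = realloc(a, 7) -> a = 0; heap: [0-6 ALLOC][7-17 FREE]
Op 3: b = malloc(4) -> b = 7; heap: [0-6 ALLOC][7-10 ALLOC][11-17 FREE]
Op 4: b = realloc(b, 9) -> b = 7; heap: [0-6 ALLOC][7-15 ALLOC][16-17 FREE]
Op 5: free(a) -> (freed a); heap: [0-6 FREE][7-15 ALLOC][16-17 FREE]
Op 6: free(b) -> (freed b); heap: [0-17 FREE]

Answer: [0-17 FREE]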